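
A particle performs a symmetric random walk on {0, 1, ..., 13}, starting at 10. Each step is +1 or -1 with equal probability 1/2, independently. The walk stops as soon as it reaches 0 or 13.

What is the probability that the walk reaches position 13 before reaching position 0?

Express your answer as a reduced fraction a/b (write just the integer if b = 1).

Answer: 10/13

Derivation:
Symmetric walk (p = 1/2): the harmonic-function argument gives P(hit 13 before 0 | start at 10) = a/N.
P = 10/13 = 10/13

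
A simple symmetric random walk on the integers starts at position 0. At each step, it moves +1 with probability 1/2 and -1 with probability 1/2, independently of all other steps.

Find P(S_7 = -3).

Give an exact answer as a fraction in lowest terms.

Answer: 21/128

Derivation:
To reach position -3 after 7 steps: need 2 steps of +1 and 5 of -1.
Favorable paths: C(7,2) = 21
Total paths: 2^7 = 128
P = 21/128 = 21/128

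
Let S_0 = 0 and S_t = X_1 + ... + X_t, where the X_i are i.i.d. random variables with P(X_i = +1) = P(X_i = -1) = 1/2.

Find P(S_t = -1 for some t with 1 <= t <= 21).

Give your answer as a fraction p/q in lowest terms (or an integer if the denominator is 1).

Answer: 436109/524288

Derivation:
Count via complement. Let g(t,s) = #length-t paths at position s with S_1..S_t all ≠ -1.
g(t,s) = g(t-1,s-1) + g(t-1,s+1) for s ≠ -1; g(t,-1) = 0.
t=0: g(0,0)=1
t=1: g(1,1)=1
t=2: g(2,0)=1 g(2,2)=1
t=3: g(3,1)=2 g(3,3)=1
t=4: g(4,0)=2 g(4,2)=3 g(4,4)=1
t=5: g(5,1)=5 g(5,3)=4 g(5,5)=1
t=6: g(6,0)=5 g(6,2)=9 g(6,4)=5 g(6,6)=1
t=7: g(7,1)=14 g(7,3)=14 g(7,5)=6 g(7,7)=1
t=8: g(8,0)=14 g(8,2)=28 g(8,4)=20 g(8,6)=7 g(8,8)=1
t=9: g(9,1)=42 g(9,3)=48 g(9,5)=27 g(9,7)=8 g(9,9)=1
t=10: g(10,0)=42 g(10,2)=90 g(10,4)=75 g(10,6)=35 g(10,8)=9 g(10,10)=1
t=11: g(11,1)=132 g(11,3)=165 g(11,5)=110 g(11,7)=44 g(11,9)=10 g(11,11)=1
t=12: g(12,0)=132 g(12,2)=297 g(12,4)=275 g(12,6)=154 g(12,8)=54 g(12,10)=11 g(12,12)=1
t=13: g(13,1)=429 g(13,3)=572 g(13,5)=429 g(13,7)=208 g(13,9)=65 g(13,11)=12 g(13,13)=1
t=14: g(14,0)=429 g(14,2)=1001 g(14,4)=1001 g(14,6)=637 g(14,8)=273 g(14,10)=77 g(14,12)=13 g(14,14)=1
t=15: g(15,1)=1430 g(15,3)=2002 g(15,5)=1638 g(15,7)=910 g(15,9)=350 g(15,11)=90 g(15,13)=14 g(15,15)=1
t=16: g(16,0)=1430 g(16,2)=3432 g(16,4)=3640 g(16,6)=2548 g(16,8)=1260 g(16,10)=440 g(16,12)=104 g(16,14)=15 g(16,16)=1
t=17: g(17,1)=4862 g(17,3)=7072 g(17,5)=6188 g(17,7)=3808 g(17,9)=1700 g(17,11)=544 g(17,13)=119 g(17,15)=16 g(17,17)=1
t=18: g(18,0)=4862 g(18,2)=11934 g(18,4)=13260 g(18,6)=9996 g(18,8)=5508 g(18,10)=2244 g(18,12)=663 g(18,14)=135 g(18,16)=17 g(18,18)=1
t=19: g(19,1)=16796 g(19,3)=25194 g(19,5)=23256 g(19,7)=15504 g(19,9)=7752 g(19,11)=2907 g(19,13)=798 g(19,15)=152 g(19,17)=18 g(19,19)=1
t=20: g(20,0)=16796 g(20,2)=41990 g(20,4)=48450 g(20,6)=38760 g(20,8)=23256 g(20,10)=10659 g(20,12)=3705 g(20,14)=950 g(20,16)=170 g(20,18)=19 g(20,20)=1
t=21: g(21,1)=58786 g(21,3)=90440 g(21,5)=87210 g(21,7)=62016 g(21,9)=33915 g(21,11)=14364 g(21,13)=4655 g(21,15)=1120 g(21,17)=189 g(21,19)=20 g(21,21)=1
Paths never hitting -1: Σ_s g(21,s) = 352716
Paths hitting -1: 2^21 - 352716 = 1744436
P = 1744436/2097152 = 436109/524288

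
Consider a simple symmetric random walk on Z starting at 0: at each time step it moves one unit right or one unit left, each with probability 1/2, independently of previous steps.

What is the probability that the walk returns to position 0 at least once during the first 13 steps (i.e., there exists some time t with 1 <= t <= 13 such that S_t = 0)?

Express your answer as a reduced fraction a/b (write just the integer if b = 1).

Answer: 793/1024

Derivation:
Count via complement. Let g(t,s) = #length-t paths at position s with S_1..S_t all ≠ 0.
g(t,s) = g(t-1,s-1) + g(t-1,s+1) for s ≠ 0; g(t,0) = 0.
t=0: g(0,0)=1
t=1: g(1,-1)=1 g(1,1)=1
t=2: g(2,-2)=1 g(2,2)=1
t=3: g(3,-3)=1 g(3,-1)=1 g(3,1)=1 g(3,3)=1
t=4: g(4,-4)=1 g(4,-2)=2 g(4,2)=2 g(4,4)=1
t=5: g(5,-5)=1 g(5,-3)=3 g(5,-1)=2 g(5,1)=2 g(5,3)=3 g(5,5)=1
t=6: g(6,-6)=1 g(6,-4)=4 g(6,-2)=5 g(6,2)=5 g(6,4)=4 g(6,6)=1
t=7: g(7,-7)=1 g(7,-5)=5 g(7,-3)=9 g(7,-1)=5 g(7,1)=5 g(7,3)=9 g(7,5)=5 g(7,7)=1
t=8: g(8,-8)=1 g(8,-6)=6 g(8,-4)=14 g(8,-2)=14 g(8,2)=14 g(8,4)=14 g(8,6)=6 g(8,8)=1
t=9: g(9,-9)=1 g(9,-7)=7 g(9,-5)=20 g(9,-3)=28 g(9,-1)=14 g(9,1)=14 g(9,3)=28 g(9,5)=20 g(9,7)=7 g(9,9)=1
t=10: g(10,-10)=1 g(10,-8)=8 g(10,-6)=27 g(10,-4)=48 g(10,-2)=42 g(10,2)=42 g(10,4)=48 g(10,6)=27 g(10,8)=8 g(10,10)=1
t=11: g(11,-11)=1 g(11,-9)=9 g(11,-7)=35 g(11,-5)=75 g(11,-3)=90 g(11,-1)=42 g(11,1)=42 g(11,3)=90 g(11,5)=75 g(11,7)=35 g(11,9)=9 g(11,11)=1
t=12: g(12,-12)=1 g(12,-10)=10 g(12,-8)=44 g(12,-6)=110 g(12,-4)=165 g(12,-2)=132 g(12,2)=132 g(12,4)=165 g(12,6)=110 g(12,8)=44 g(12,10)=10 g(12,12)=1
t=13: g(13,-13)=1 g(13,-11)=11 g(13,-9)=54 g(13,-7)=154 g(13,-5)=275 g(13,-3)=297 g(13,-1)=132 g(13,1)=132 g(13,3)=297 g(13,5)=275 g(13,7)=154 g(13,9)=54 g(13,11)=11 g(13,13)=1
Paths never hitting 0: Σ_s g(13,s) = 1848
Paths hitting 0: 2^13 - 1848 = 6344
P = 6344/8192 = 793/1024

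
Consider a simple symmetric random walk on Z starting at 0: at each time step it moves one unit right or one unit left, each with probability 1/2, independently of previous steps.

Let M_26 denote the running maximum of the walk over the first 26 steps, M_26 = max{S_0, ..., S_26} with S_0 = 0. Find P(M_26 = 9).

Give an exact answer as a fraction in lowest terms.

Let M_26 = max(S_0,...,S_26). Use the reflection principle: for j ≥ 1, #{paths with M_26 ≥ j} = #{S_26 ≥ j} + #{S_26 ≥ j+1}.
By reflection, #{M_26 ≥ 9} = #{S_26 ≥ 9} + #{S_26 ≥ 10} = 2533987 + 2533987 = 5067974.
#{M_26 ≥ 10} = #{S_26 ≥ 10} + #{S_26 ≥ 11} = 2533987 + 971712 = 3505699.
#{M_26 = 9} = 5067974 - 3505699 = 1562275.
P(M_26 = 9) = 1562275/67108864 = 1562275/67108864

Answer: 1562275/67108864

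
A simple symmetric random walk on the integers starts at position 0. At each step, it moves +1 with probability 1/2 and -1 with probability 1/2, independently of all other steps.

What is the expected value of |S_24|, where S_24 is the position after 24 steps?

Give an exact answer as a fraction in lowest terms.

Answer: 2028117/524288

Derivation:
S_24 takes values m ≡ 0 (mod 2) with |m| ≤ 24; P(S_24=m) = C(24,(24+m)/2)/2^24.
Total paths: 2^24 = 16777216
Distribution: P(S=-24)=1/16777216, P(S=-22)=24/16777216, P(S=-20)=276/16777216, P(S=-18)=2024/16777216, P(S=-16)=10626/16777216, P(S=-14)=42504/16777216, P(S=-12)=134596/16777216, P(S=-10)=346104/16777216, P(S=-8)=735471/16777216, P(S=-6)=1307504/16777216, P(S=-4)=1961256/16777216, P(S=-2)=2496144/16777216, P(S=0)=2704156/16777216, P(S=2)=2496144/16777216, P(S=4)=1961256/16777216, P(S=6)=1307504/16777216, P(S=8)=735471/16777216, P(S=10)=346104/16777216, P(S=12)=134596/16777216, P(S=14)=42504/16777216, P(S=16)=10626/16777216, P(S=18)=2024/16777216, P(S=20)=276/16777216, P(S=22)=24/16777216, P(S=24)=1/16777216
E[|S_24|] = Σ_m |m|·P(S_24=m) = 64899744/16777216 = 2028117/524288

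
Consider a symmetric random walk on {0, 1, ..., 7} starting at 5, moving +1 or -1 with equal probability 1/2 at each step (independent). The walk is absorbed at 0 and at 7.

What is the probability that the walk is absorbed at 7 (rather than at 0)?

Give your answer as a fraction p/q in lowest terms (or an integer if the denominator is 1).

Symmetric walk (p = 1/2): the harmonic-function argument gives P(hit 7 before 0 | start at 5) = a/N.
P = 5/7 = 5/7

Answer: 5/7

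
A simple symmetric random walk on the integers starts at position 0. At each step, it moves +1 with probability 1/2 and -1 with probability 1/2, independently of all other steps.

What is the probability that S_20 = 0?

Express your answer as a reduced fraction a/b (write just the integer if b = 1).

Answer: 46189/262144

Derivation:
To return to 0 after 20 steps: need exactly 10 steps of +1 and 10 of -1.
Favorable paths: C(20,10) = 184756
Total paths: 2^20 = 1048576
P = 184756/1048576 = 46189/262144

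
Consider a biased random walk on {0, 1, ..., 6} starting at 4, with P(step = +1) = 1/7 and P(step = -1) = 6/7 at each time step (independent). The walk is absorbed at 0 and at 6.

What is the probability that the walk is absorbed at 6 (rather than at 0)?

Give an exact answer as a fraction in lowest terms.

Answer: 37/1333

Derivation:
Biased walk: p = 1/7, q = 6/7, r = q/p = 6
Gambler's ruin: P(hit 6 before 0 | start at 4) = (1 - r^a)/(1 - r^N)
r^4 = 1296; r^6 = 46656
P = (1 - 1296) / (1 - 46656) = -1295 / -46655 = 37/1333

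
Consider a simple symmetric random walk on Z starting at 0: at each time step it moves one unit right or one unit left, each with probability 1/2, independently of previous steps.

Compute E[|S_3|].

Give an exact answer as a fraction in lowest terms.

S_3 takes values m ≡ 1 (mod 2) with |m| ≤ 3; P(S_3=m) = C(3,(3+m)/2)/2^3.
Total paths: 2^3 = 8
Distribution: P(S=-3)=1/8, P(S=-1)=3/8, P(S=1)=3/8, P(S=3)=1/8
E[|S_3|] = Σ_m |m|·P(S_3=m) = 12/8 = 3/2

Answer: 3/2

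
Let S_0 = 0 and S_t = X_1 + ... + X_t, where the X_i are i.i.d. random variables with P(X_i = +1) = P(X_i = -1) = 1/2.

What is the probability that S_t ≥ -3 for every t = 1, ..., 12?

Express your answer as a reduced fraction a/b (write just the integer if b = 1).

Let f(t,s) = #length-t paths at position s with S_1..S_t all ≥ -3.
f(t,s) = f(t-1,s-1) + f(t-1,s+1) for s ≥ -3; f(t,s) = 0 for s < -3.
t=0: f(0,0)=1
t=1: f(1,-1)=1 f(1,1)=1
t=2: f(2,-2)=1 f(2,0)=2 f(2,2)=1
t=3: f(3,-3)=1 f(3,-1)=3 f(3,1)=3 f(3,3)=1
t=4: f(4,-2)=4 f(4,0)=6 f(4,2)=4 f(4,4)=1
t=5: f(5,-3)=4 f(5,-1)=10 f(5,1)=10 f(5,3)=5 f(5,5)=1
t=6: f(6,-2)=14 f(6,0)=20 f(6,2)=15 f(6,4)=6 f(6,6)=1
t=7: f(7,-3)=14 f(7,-1)=34 f(7,1)=35 f(7,3)=21 f(7,5)=7 f(7,7)=1
t=8: f(8,-2)=48 f(8,0)=69 f(8,2)=56 f(8,4)=28 f(8,6)=8 f(8,8)=1
t=9: f(9,-3)=48 f(9,-1)=117 f(9,1)=125 f(9,3)=84 f(9,5)=36 f(9,7)=9 f(9,9)=1
t=10: f(10,-2)=165 f(10,0)=242 f(10,2)=209 f(10,4)=120 f(10,6)=45 f(10,8)=10 f(10,10)=1
t=11: f(11,-3)=165 f(11,-1)=407 f(11,1)=451 f(11,3)=329 f(11,5)=165 f(11,7)=55 f(11,9)=11 f(11,11)=1
t=12: f(12,-2)=572 f(12,0)=858 f(12,2)=780 f(12,4)=494 f(12,6)=220 f(12,8)=66 f(12,10)=12 f(12,12)=1
Σ_s f(12,s) = 3003
P = 3003/4096 = 3003/4096

Answer: 3003/4096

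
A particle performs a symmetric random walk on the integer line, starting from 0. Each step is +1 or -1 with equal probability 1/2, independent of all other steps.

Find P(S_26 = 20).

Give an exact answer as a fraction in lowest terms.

Answer: 325/8388608

Derivation:
To reach position 20 after 26 steps: need 23 steps of +1 and 3 of -1.
Favorable paths: C(26,23) = 2600
Total paths: 2^26 = 67108864
P = 2600/67108864 = 325/8388608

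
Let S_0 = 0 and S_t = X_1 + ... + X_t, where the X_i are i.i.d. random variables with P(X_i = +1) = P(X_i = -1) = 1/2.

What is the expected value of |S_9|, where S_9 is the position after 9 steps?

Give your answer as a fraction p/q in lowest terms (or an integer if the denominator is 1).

Answer: 315/128

Derivation:
S_9 takes values m ≡ 1 (mod 2) with |m| ≤ 9; P(S_9=m) = C(9,(9+m)/2)/2^9.
Total paths: 2^9 = 512
Distribution: P(S=-9)=1/512, P(S=-7)=9/512, P(S=-5)=36/512, P(S=-3)=84/512, P(S=-1)=126/512, P(S=1)=126/512, P(S=3)=84/512, P(S=5)=36/512, P(S=7)=9/512, P(S=9)=1/512
E[|S_9|] = Σ_m |m|·P(S_9=m) = 1260/512 = 315/128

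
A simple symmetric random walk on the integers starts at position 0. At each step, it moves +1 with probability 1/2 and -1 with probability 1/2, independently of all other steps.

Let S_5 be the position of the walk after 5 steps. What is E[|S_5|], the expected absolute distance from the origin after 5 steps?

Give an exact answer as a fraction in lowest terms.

S_5 takes values m ≡ 1 (mod 2) with |m| ≤ 5; P(S_5=m) = C(5,(5+m)/2)/2^5.
Total paths: 2^5 = 32
Distribution: P(S=-5)=1/32, P(S=-3)=5/32, P(S=-1)=10/32, P(S=1)=10/32, P(S=3)=5/32, P(S=5)=1/32
E[|S_5|] = Σ_m |m|·P(S_5=m) = 60/32 = 15/8

Answer: 15/8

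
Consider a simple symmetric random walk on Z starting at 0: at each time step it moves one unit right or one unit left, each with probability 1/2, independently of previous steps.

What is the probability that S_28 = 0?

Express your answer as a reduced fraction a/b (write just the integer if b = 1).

Answer: 5014575/33554432

Derivation:
To return to 0 after 28 steps: need exactly 14 steps of +1 and 14 of -1.
Favorable paths: C(28,14) = 40116600
Total paths: 2^28 = 268435456
P = 40116600/268435456 = 5014575/33554432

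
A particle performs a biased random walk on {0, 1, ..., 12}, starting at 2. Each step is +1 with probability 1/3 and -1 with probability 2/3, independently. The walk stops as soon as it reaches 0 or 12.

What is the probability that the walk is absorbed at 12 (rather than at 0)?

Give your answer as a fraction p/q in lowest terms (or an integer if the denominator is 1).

Biased walk: p = 1/3, q = 2/3, r = q/p = 2
Gambler's ruin: P(hit 12 before 0 | start at 2) = (1 - r^a)/(1 - r^N)
r^2 = 4; r^12 = 4096
P = (1 - 4) / (1 - 4096) = -3 / -4095 = 1/1365

Answer: 1/1365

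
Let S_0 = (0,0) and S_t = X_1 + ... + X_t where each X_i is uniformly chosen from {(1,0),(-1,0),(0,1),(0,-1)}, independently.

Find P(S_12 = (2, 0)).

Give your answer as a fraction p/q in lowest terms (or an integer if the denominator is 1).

Let h be the number of horizontal steps (so 12-h are vertical). To end at (2,0) need (h+2)/2 right-steps and ((12-h)+0)/2 up-steps.
Sum over h with 2 ≤ h ≤ 12, h ≡ 0 (mod 2), 12-h ≡ 0 (mod 2):
h=2: C(12,2)·C(2,2)·C(10,5) = 66·1·252 = 16632
h=4: C(12,4)·C(4,3)·C(8,4) = 495·4·70 = 138600
h=6: C(12,6)·C(6,4)·C(6,3) = 924·15·20 = 277200
h=8: C(12,8)·C(8,5)·C(4,2) = 495·56·6 = 166320
h=10: C(12,10)·C(10,6)·C(2,1) = 66·210·2 = 27720
h=12: C(12,12)·C(12,7)·C(0,0) = 1·792·1 = 792
Total favorable: 627264
Total paths: 4^12 = 16777216
P = 627264/16777216 = 9801/262144

Answer: 9801/262144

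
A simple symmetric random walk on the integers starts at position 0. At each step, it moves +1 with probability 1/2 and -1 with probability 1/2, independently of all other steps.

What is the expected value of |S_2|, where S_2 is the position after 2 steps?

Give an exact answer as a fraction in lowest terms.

Answer: 1

Derivation:
S_2 takes values m ≡ 0 (mod 2) with |m| ≤ 2; P(S_2=m) = C(2,(2+m)/2)/2^2.
Total paths: 2^2 = 4
Distribution: P(S=-2)=1/4, P(S=0)=2/4, P(S=2)=1/4
E[|S_2|] = Σ_m |m|·P(S_2=m) = 4/4 = 1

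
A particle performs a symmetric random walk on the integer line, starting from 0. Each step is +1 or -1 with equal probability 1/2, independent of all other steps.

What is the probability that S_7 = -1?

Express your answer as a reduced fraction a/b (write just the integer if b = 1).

Answer: 35/128

Derivation:
To reach position -1 after 7 steps: need 3 steps of +1 and 4 of -1.
Favorable paths: C(7,3) = 35
Total paths: 2^7 = 128
P = 35/128 = 35/128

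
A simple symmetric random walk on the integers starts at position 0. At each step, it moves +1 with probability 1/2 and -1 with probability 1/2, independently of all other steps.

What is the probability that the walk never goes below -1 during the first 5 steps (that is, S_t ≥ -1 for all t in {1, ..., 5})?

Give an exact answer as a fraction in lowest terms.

Let f(t,s) = #length-t paths at position s with S_1..S_t all ≥ -1.
f(t,s) = f(t-1,s-1) + f(t-1,s+1) for s ≥ -1; f(t,s) = 0 for s < -1.
t=0: f(0,0)=1
t=1: f(1,-1)=1 f(1,1)=1
t=2: f(2,0)=2 f(2,2)=1
t=3: f(3,-1)=2 f(3,1)=3 f(3,3)=1
t=4: f(4,0)=5 f(4,2)=4 f(4,4)=1
t=5: f(5,-1)=5 f(5,1)=9 f(5,3)=5 f(5,5)=1
Σ_s f(5,s) = 20
P = 20/32 = 5/8

Answer: 5/8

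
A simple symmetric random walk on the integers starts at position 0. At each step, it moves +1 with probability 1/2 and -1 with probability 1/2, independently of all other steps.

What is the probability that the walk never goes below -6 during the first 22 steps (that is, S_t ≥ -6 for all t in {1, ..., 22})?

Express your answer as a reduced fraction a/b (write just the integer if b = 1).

Let f(t,s) = #length-t paths at position s with S_1..S_t all ≥ -6.
f(t,s) = f(t-1,s-1) + f(t-1,s+1) for s ≥ -6; f(t,s) = 0 for s < -6.
t=0: f(0,0)=1
t=1: f(1,-1)=1 f(1,1)=1
t=2: f(2,-2)=1 f(2,0)=2 f(2,2)=1
t=3: f(3,-3)=1 f(3,-1)=3 f(3,1)=3 f(3,3)=1
t=4: f(4,-4)=1 f(4,-2)=4 f(4,0)=6 f(4,2)=4 f(4,4)=1
t=5: f(5,-5)=1 f(5,-3)=5 f(5,-1)=10 f(5,1)=10 f(5,3)=5 f(5,5)=1
t=6: f(6,-6)=1 f(6,-4)=6 f(6,-2)=15 f(6,0)=20 f(6,2)=15 f(6,4)=6 f(6,6)=1
t=7: f(7,-5)=7 f(7,-3)=21 f(7,-1)=35 f(7,1)=35 f(7,3)=21 f(7,5)=7 f(7,7)=1
t=8: f(8,-6)=7 f(8,-4)=28 f(8,-2)=56 f(8,0)=70 f(8,2)=56 f(8,4)=28 f(8,6)=8 f(8,8)=1
t=9: f(9,-5)=35 f(9,-3)=84 f(9,-1)=126 f(9,1)=126 f(9,3)=84 f(9,5)=36 f(9,7)=9 f(9,9)=1
t=10: f(10,-6)=35 f(10,-4)=119 f(10,-2)=210 f(10,0)=252 f(10,2)=210 f(10,4)=120 f(10,6)=45 f(10,8)=10 f(10,10)=1
t=11: f(11,-5)=154 f(11,-3)=329 f(11,-1)=462 f(11,1)=462 f(11,3)=330 f(11,5)=165 f(11,7)=55 f(11,9)=11 f(11,11)=1
t=12: f(12,-6)=154 f(12,-4)=483 f(12,-2)=791 f(12,0)=924 f(12,2)=792 f(12,4)=495 f(12,6)=220 f(12,8)=66 f(12,10)=12 f(12,12)=1
t=13: f(13,-5)=637 f(13,-3)=1274 f(13,-1)=1715 f(13,1)=1716 f(13,3)=1287 f(13,5)=715 f(13,7)=286 f(13,9)=78 f(13,11)=13 f(13,13)=1
t=14: f(14,-6)=637 f(14,-4)=1911 f(14,-2)=2989 f(14,0)=3431 f(14,2)=3003 f(14,4)=2002 f(14,6)=1001 f(14,8)=364 f(14,10)=91 f(14,12)=14 f(14,14)=1
t=15: f(15,-5)=2548 f(15,-3)=4900 f(15,-1)=6420 f(15,1)=6434 f(15,3)=5005 f(15,5)=3003 f(15,7)=1365 f(15,9)=455 f(15,11)=105 f(15,13)=15 f(15,15)=1
t=16: f(16,-6)=2548 f(16,-4)=7448 f(16,-2)=11320 f(16,0)=12854 f(16,2)=11439 f(16,4)=8008 f(16,6)=4368 f(16,8)=1820 f(16,10)=560 f(16,12)=120 f(16,14)=16 f(16,16)=1
t=17: f(17,-5)=9996 f(17,-3)=18768 f(17,-1)=24174 f(17,1)=24293 f(17,3)=19447 f(17,5)=12376 f(17,7)=6188 f(17,9)=2380 f(17,11)=680 f(17,13)=136 f(17,15)=17 f(17,17)=1
t=18: f(18,-6)=9996 f(18,-4)=28764 f(18,-2)=42942 f(18,0)=48467 f(18,2)=43740 f(18,4)=31823 f(18,6)=18564 f(18,8)=8568 f(18,10)=3060 f(18,12)=816 f(18,14)=153 f(18,16)=18 f(18,18)=1
t=19: f(19,-5)=38760 f(19,-3)=71706 f(19,-1)=91409 f(19,1)=92207 f(19,3)=75563 f(19,5)=50387 f(19,7)=27132 f(19,9)=11628 f(19,11)=3876 f(19,13)=969 f(19,15)=171 f(19,17)=19 f(19,19)=1
t=20: f(20,-6)=38760 f(20,-4)=110466 f(20,-2)=163115 f(20,0)=183616 f(20,2)=167770 f(20,4)=125950 f(20,6)=77519 f(20,8)=38760 f(20,10)=15504 f(20,12)=4845 f(20,14)=1140 f(20,16)=190 f(20,18)=20 f(20,20)=1
t=21: f(21,-5)=149226 f(21,-3)=273581 f(21,-1)=346731 f(21,1)=351386 f(21,3)=293720 f(21,5)=203469 f(21,7)=116279 f(21,9)=54264 f(21,11)=20349 f(21,13)=5985 f(21,15)=1330 f(21,17)=210 f(21,19)=21 f(21,21)=1
t=22: f(22,-6)=149226 f(22,-4)=422807 f(22,-2)=620312 f(22,0)=698117 f(22,2)=645106 f(22,4)=497189 f(22,6)=319748 f(22,8)=170543 f(22,10)=74613 f(22,12)=26334 f(22,14)=7315 f(22,16)=1540 f(22,18)=231 f(22,20)=22 f(22,22)=1
Σ_s f(22,s) = 3633104
P = 3633104/4194304 = 227069/262144

Answer: 227069/262144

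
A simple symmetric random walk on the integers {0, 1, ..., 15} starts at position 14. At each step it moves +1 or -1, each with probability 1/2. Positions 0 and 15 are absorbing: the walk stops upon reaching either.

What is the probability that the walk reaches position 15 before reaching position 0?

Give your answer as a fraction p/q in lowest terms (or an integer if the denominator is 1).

Symmetric walk (p = 1/2): the harmonic-function argument gives P(hit 15 before 0 | start at 14) = a/N.
P = 14/15 = 14/15

Answer: 14/15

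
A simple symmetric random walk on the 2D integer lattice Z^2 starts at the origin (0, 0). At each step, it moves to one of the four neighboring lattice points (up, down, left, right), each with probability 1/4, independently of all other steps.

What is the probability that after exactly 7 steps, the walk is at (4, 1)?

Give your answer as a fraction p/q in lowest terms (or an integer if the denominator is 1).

Let h be the number of horizontal steps (so 7-h are vertical). To end at (4,1) need (h+4)/2 right-steps and ((7-h)+1)/2 up-steps.
Sum over h with 4 ≤ h ≤ 6, h ≡ 0 (mod 2), 7-h ≡ 1 (mod 2):
h=4: C(7,4)·C(4,4)·C(3,2) = 35·1·3 = 105
h=6: C(7,6)·C(6,5)·C(1,1) = 7·6·1 = 42
Total favorable: 147
Total paths: 4^7 = 16384
P = 147/16384 = 147/16384

Answer: 147/16384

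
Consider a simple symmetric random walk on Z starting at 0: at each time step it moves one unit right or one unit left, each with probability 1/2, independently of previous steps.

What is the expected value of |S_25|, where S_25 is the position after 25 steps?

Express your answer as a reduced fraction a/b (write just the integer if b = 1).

S_25 takes values m ≡ 1 (mod 2) with |m| ≤ 25; P(S_25=m) = C(25,(25+m)/2)/2^25.
Total paths: 2^25 = 33554432
Distribution: P(S=-25)=1/33554432, P(S=-23)=25/33554432, P(S=-21)=300/33554432, P(S=-19)=2300/33554432, P(S=-17)=12650/33554432, P(S=-15)=53130/33554432, P(S=-13)=177100/33554432, P(S=-11)=480700/33554432, P(S=-9)=1081575/33554432, P(S=-7)=2042975/33554432, P(S=-5)=3268760/33554432, P(S=-3)=4457400/33554432, P(S=-1)=5200300/33554432, P(S=1)=5200300/33554432, P(S=3)=4457400/33554432, P(S=5)=3268760/33554432, P(S=7)=2042975/33554432, P(S=9)=1081575/33554432, P(S=11)=480700/33554432, P(S=13)=177100/33554432, P(S=15)=53130/33554432, P(S=17)=12650/33554432, P(S=19)=2300/33554432, P(S=21)=300/33554432, P(S=23)=25/33554432, P(S=25)=1/33554432
E[|S_25|] = Σ_m |m|·P(S_25=m) = 135207800/33554432 = 16900975/4194304

Answer: 16900975/4194304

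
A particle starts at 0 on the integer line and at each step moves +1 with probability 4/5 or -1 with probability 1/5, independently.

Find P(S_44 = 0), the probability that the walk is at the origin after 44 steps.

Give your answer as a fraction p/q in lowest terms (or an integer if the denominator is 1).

Answer: 7403140085125030298517504/1136868377216160297393798828125

Derivation:
To be at 0 after 44 steps: need exactly 22 steps of +1 and 22 of -1.
Number of such sequences: C(44,22) = 2104098963720
Each has probability (4/5)^22 · (1/5)^22 = 17592186044416/5684341886080801486968994140625
P = 2104098963720 · 17592186044416/5684341886080801486968994140625 = 7403140085125030298517504/1136868377216160297393798828125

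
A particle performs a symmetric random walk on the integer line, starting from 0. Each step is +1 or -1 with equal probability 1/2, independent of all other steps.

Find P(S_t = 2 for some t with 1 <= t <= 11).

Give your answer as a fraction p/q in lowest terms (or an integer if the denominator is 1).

Answer: 281/512

Derivation:
Count via complement. Let g(t,s) = #length-t paths at position s with S_1..S_t all ≠ 2.
g(t,s) = g(t-1,s-1) + g(t-1,s+1) for s ≠ 2; g(t,2) = 0.
t=0: g(0,0)=1
t=1: g(1,-1)=1 g(1,1)=1
t=2: g(2,-2)=1 g(2,0)=2
t=3: g(3,-3)=1 g(3,-1)=3 g(3,1)=2
t=4: g(4,-4)=1 g(4,-2)=4 g(4,0)=5
t=5: g(5,-5)=1 g(5,-3)=5 g(5,-1)=9 g(5,1)=5
t=6: g(6,-6)=1 g(6,-4)=6 g(6,-2)=14 g(6,0)=14
t=7: g(7,-7)=1 g(7,-5)=7 g(7,-3)=20 g(7,-1)=28 g(7,1)=14
t=8: g(8,-8)=1 g(8,-6)=8 g(8,-4)=27 g(8,-2)=48 g(8,0)=42
t=9: g(9,-9)=1 g(9,-7)=9 g(9,-5)=35 g(9,-3)=75 g(9,-1)=90 g(9,1)=42
t=10: g(10,-10)=1 g(10,-8)=10 g(10,-6)=44 g(10,-4)=110 g(10,-2)=165 g(10,0)=132
t=11: g(11,-11)=1 g(11,-9)=11 g(11,-7)=54 g(11,-5)=154 g(11,-3)=275 g(11,-1)=297 g(11,1)=132
Paths never hitting 2: Σ_s g(11,s) = 924
Paths hitting 2: 2^11 - 924 = 1124
P = 1124/2048 = 281/512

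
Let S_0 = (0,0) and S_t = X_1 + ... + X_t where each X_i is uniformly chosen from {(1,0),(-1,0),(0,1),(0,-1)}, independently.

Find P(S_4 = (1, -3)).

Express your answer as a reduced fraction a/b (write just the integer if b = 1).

Let h be the number of horizontal steps (so 4-h are vertical). To end at (1,-3) need (h+1)/2 right-steps and ((4-h)-3)/2 up-steps.
Sum over h with 1 ≤ h ≤ 1, h ≡ 1 (mod 2), 4-h ≡ 1 (mod 2):
h=1: C(4,1)·C(1,1)·C(3,0) = 4·1·1 = 4
Total favorable: 4
Total paths: 4^4 = 256
P = 4/256 = 1/64

Answer: 1/64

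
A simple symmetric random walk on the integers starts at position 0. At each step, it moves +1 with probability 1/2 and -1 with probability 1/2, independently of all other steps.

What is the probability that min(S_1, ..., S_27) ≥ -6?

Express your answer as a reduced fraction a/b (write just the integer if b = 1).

Let f(t,s) = #length-t paths at position s with S_1..S_t all ≥ -6.
f(t,s) = f(t-1,s-1) + f(t-1,s+1) for s ≥ -6; f(t,s) = 0 for s < -6.
t=0: f(0,0)=1
t=1: f(1,-1)=1 f(1,1)=1
t=2: f(2,-2)=1 f(2,0)=2 f(2,2)=1
t=3: f(3,-3)=1 f(3,-1)=3 f(3,1)=3 f(3,3)=1
t=4: f(4,-4)=1 f(4,-2)=4 f(4,0)=6 f(4,2)=4 f(4,4)=1
t=5: f(5,-5)=1 f(5,-3)=5 f(5,-1)=10 f(5,1)=10 f(5,3)=5 f(5,5)=1
t=6: f(6,-6)=1 f(6,-4)=6 f(6,-2)=15 f(6,0)=20 f(6,2)=15 f(6,4)=6 f(6,6)=1
t=7: f(7,-5)=7 f(7,-3)=21 f(7,-1)=35 f(7,1)=35 f(7,3)=21 f(7,5)=7 f(7,7)=1
t=8: f(8,-6)=7 f(8,-4)=28 f(8,-2)=56 f(8,0)=70 f(8,2)=56 f(8,4)=28 f(8,6)=8 f(8,8)=1
t=9: f(9,-5)=35 f(9,-3)=84 f(9,-1)=126 f(9,1)=126 f(9,3)=84 f(9,5)=36 f(9,7)=9 f(9,9)=1
t=10: f(10,-6)=35 f(10,-4)=119 f(10,-2)=210 f(10,0)=252 f(10,2)=210 f(10,4)=120 f(10,6)=45 f(10,8)=10 f(10,10)=1
t=11: f(11,-5)=154 f(11,-3)=329 f(11,-1)=462 f(11,1)=462 f(11,3)=330 f(11,5)=165 f(11,7)=55 f(11,9)=11 f(11,11)=1
t=12: f(12,-6)=154 f(12,-4)=483 f(12,-2)=791 f(12,0)=924 f(12,2)=792 f(12,4)=495 f(12,6)=220 f(12,8)=66 f(12,10)=12 f(12,12)=1
t=13: f(13,-5)=637 f(13,-3)=1274 f(13,-1)=1715 f(13,1)=1716 f(13,3)=1287 f(13,5)=715 f(13,7)=286 f(13,9)=78 f(13,11)=13 f(13,13)=1
t=14: f(14,-6)=637 f(14,-4)=1911 f(14,-2)=2989 f(14,0)=3431 f(14,2)=3003 f(14,4)=2002 f(14,6)=1001 f(14,8)=364 f(14,10)=91 f(14,12)=14 f(14,14)=1
t=15: f(15,-5)=2548 f(15,-3)=4900 f(15,-1)=6420 f(15,1)=6434 f(15,3)=5005 f(15,5)=3003 f(15,7)=1365 f(15,9)=455 f(15,11)=105 f(15,13)=15 f(15,15)=1
t=16: f(16,-6)=2548 f(16,-4)=7448 f(16,-2)=11320 f(16,0)=12854 f(16,2)=11439 f(16,4)=8008 f(16,6)=4368 f(16,8)=1820 f(16,10)=560 f(16,12)=120 f(16,14)=16 f(16,16)=1
t=17: f(17,-5)=9996 f(17,-3)=18768 f(17,-1)=24174 f(17,1)=24293 f(17,3)=19447 f(17,5)=12376 f(17,7)=6188 f(17,9)=2380 f(17,11)=680 f(17,13)=136 f(17,15)=17 f(17,17)=1
t=18: f(18,-6)=9996 f(18,-4)=28764 f(18,-2)=42942 f(18,0)=48467 f(18,2)=43740 f(18,4)=31823 f(18,6)=18564 f(18,8)=8568 f(18,10)=3060 f(18,12)=816 f(18,14)=153 f(18,16)=18 f(18,18)=1
t=19: f(19,-5)=38760 f(19,-3)=71706 f(19,-1)=91409 f(19,1)=92207 f(19,3)=75563 f(19,5)=50387 f(19,7)=27132 f(19,9)=11628 f(19,11)=3876 f(19,13)=969 f(19,15)=171 f(19,17)=19 f(19,19)=1
t=20: f(20,-6)=38760 f(20,-4)=110466 f(20,-2)=163115 f(20,0)=183616 f(20,2)=167770 f(20,4)=125950 f(20,6)=77519 f(20,8)=38760 f(20,10)=15504 f(20,12)=4845 f(20,14)=1140 f(20,16)=190 f(20,18)=20 f(20,20)=1
t=21: f(21,-5)=149226 f(21,-3)=273581 f(21,-1)=346731 f(21,1)=351386 f(21,3)=293720 f(21,5)=203469 f(21,7)=116279 f(21,9)=54264 f(21,11)=20349 f(21,13)=5985 f(21,15)=1330 f(21,17)=210 f(21,19)=21 f(21,21)=1
t=22: f(22,-6)=149226 f(22,-4)=422807 f(22,-2)=620312 f(22,0)=698117 f(22,2)=645106 f(22,4)=497189 f(22,6)=319748 f(22,8)=170543 f(22,10)=74613 f(22,12)=26334 f(22,14)=7315 f(22,16)=1540 f(22,18)=231 f(22,20)=22 f(22,22)=1
t=23: f(23,-5)=572033 f(23,-3)=1043119 f(23,-1)=1318429 f(23,1)=1343223 f(23,3)=1142295 f(23,5)=816937 f(23,7)=490291 f(23,9)=245156 f(23,11)=100947 f(23,13)=33649 f(23,15)=8855 f(23,17)=1771 f(23,19)=253 f(23,21)=23 f(23,23)=1
t=24: f(24,-6)=572033 f(24,-4)=1615152 f(24,-2)=2361548 f(24,0)=2661652 f(24,2)=2485518 f(24,4)=1959232 f(24,6)=1307228 f(24,8)=735447 f(24,10)=346103 f(24,12)=134596 f(24,14)=42504 f(24,16)=10626 f(24,18)=2024 f(24,20)=276 f(24,22)=24 f(24,24)=1
t=25: f(25,-5)=2187185 f(25,-3)=3976700 f(25,-1)=5023200 f(25,1)=5147170 f(25,3)=4444750 f(25,5)=3266460 f(25,7)=2042675 f(25,9)=1081550 f(25,11)=480699 f(25,13)=177100 f(25,15)=53130 f(25,17)=12650 f(25,19)=2300 f(25,21)=300 f(25,23)=25 f(25,25)=1
t=26: f(26,-6)=2187185 f(26,-4)=6163885 f(26,-2)=8999900 f(26,0)=10170370 f(26,2)=9591920 f(26,4)=7711210 f(26,6)=5309135 f(26,8)=3124225 f(26,10)=1562249 f(26,12)=657799 f(26,14)=230230 f(26,16)=65780 f(26,18)=14950 f(26,20)=2600 f(26,22)=325 f(26,24)=26 f(26,26)=1
t=27: f(27,-5)=8351070 f(27,-3)=15163785 f(27,-1)=19170270 f(27,1)=19762290 f(27,3)=17303130 f(27,5)=13020345 f(27,7)=8433360 f(27,9)=4686474 f(27,11)=2220048 f(27,13)=888029 f(27,15)=296010 f(27,17)=80730 f(27,19)=17550 f(27,21)=2925 f(27,23)=351 f(27,25)=27 f(27,27)=1
Σ_s f(27,s) = 109396395
P = 109396395/134217728 = 109396395/134217728

Answer: 109396395/134217728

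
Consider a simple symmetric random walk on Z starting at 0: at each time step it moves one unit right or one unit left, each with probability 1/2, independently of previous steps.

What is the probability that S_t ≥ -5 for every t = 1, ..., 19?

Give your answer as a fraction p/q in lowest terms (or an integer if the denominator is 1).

Answer: 54587/65536

Derivation:
Let f(t,s) = #length-t paths at position s with S_1..S_t all ≥ -5.
f(t,s) = f(t-1,s-1) + f(t-1,s+1) for s ≥ -5; f(t,s) = 0 for s < -5.
t=0: f(0,0)=1
t=1: f(1,-1)=1 f(1,1)=1
t=2: f(2,-2)=1 f(2,0)=2 f(2,2)=1
t=3: f(3,-3)=1 f(3,-1)=3 f(3,1)=3 f(3,3)=1
t=4: f(4,-4)=1 f(4,-2)=4 f(4,0)=6 f(4,2)=4 f(4,4)=1
t=5: f(5,-5)=1 f(5,-3)=5 f(5,-1)=10 f(5,1)=10 f(5,3)=5 f(5,5)=1
t=6: f(6,-4)=6 f(6,-2)=15 f(6,0)=20 f(6,2)=15 f(6,4)=6 f(6,6)=1
t=7: f(7,-5)=6 f(7,-3)=21 f(7,-1)=35 f(7,1)=35 f(7,3)=21 f(7,5)=7 f(7,7)=1
t=8: f(8,-4)=27 f(8,-2)=56 f(8,0)=70 f(8,2)=56 f(8,4)=28 f(8,6)=8 f(8,8)=1
t=9: f(9,-5)=27 f(9,-3)=83 f(9,-1)=126 f(9,1)=126 f(9,3)=84 f(9,5)=36 f(9,7)=9 f(9,9)=1
t=10: f(10,-4)=110 f(10,-2)=209 f(10,0)=252 f(10,2)=210 f(10,4)=120 f(10,6)=45 f(10,8)=10 f(10,10)=1
t=11: f(11,-5)=110 f(11,-3)=319 f(11,-1)=461 f(11,1)=462 f(11,3)=330 f(11,5)=165 f(11,7)=55 f(11,9)=11 f(11,11)=1
t=12: f(12,-4)=429 f(12,-2)=780 f(12,0)=923 f(12,2)=792 f(12,4)=495 f(12,6)=220 f(12,8)=66 f(12,10)=12 f(12,12)=1
t=13: f(13,-5)=429 f(13,-3)=1209 f(13,-1)=1703 f(13,1)=1715 f(13,3)=1287 f(13,5)=715 f(13,7)=286 f(13,9)=78 f(13,11)=13 f(13,13)=1
t=14: f(14,-4)=1638 f(14,-2)=2912 f(14,0)=3418 f(14,2)=3002 f(14,4)=2002 f(14,6)=1001 f(14,8)=364 f(14,10)=91 f(14,12)=14 f(14,14)=1
t=15: f(15,-5)=1638 f(15,-3)=4550 f(15,-1)=6330 f(15,1)=6420 f(15,3)=5004 f(15,5)=3003 f(15,7)=1365 f(15,9)=455 f(15,11)=105 f(15,13)=15 f(15,15)=1
t=16: f(16,-4)=6188 f(16,-2)=10880 f(16,0)=12750 f(16,2)=11424 f(16,4)=8007 f(16,6)=4368 f(16,8)=1820 f(16,10)=560 f(16,12)=120 f(16,14)=16 f(16,16)=1
t=17: f(17,-5)=6188 f(17,-3)=17068 f(17,-1)=23630 f(17,1)=24174 f(17,3)=19431 f(17,5)=12375 f(17,7)=6188 f(17,9)=2380 f(17,11)=680 f(17,13)=136 f(17,15)=17 f(17,17)=1
t=18: f(18,-4)=23256 f(18,-2)=40698 f(18,0)=47804 f(18,2)=43605 f(18,4)=31806 f(18,6)=18563 f(18,8)=8568 f(18,10)=3060 f(18,12)=816 f(18,14)=153 f(18,16)=18 f(18,18)=1
t=19: f(19,-5)=23256 f(19,-3)=63954 f(19,-1)=88502 f(19,1)=91409 f(19,3)=75411 f(19,5)=50369 f(19,7)=27131 f(19,9)=11628 f(19,11)=3876 f(19,13)=969 f(19,15)=171 f(19,17)=19 f(19,19)=1
Σ_s f(19,s) = 436696
P = 436696/524288 = 54587/65536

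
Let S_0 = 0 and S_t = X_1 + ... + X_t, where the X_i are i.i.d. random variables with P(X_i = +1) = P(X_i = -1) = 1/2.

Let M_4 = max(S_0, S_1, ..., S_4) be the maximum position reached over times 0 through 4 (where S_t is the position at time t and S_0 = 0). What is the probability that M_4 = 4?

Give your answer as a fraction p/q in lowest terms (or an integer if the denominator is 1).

Let M_4 = max(S_0,...,S_4). Use the reflection principle: for j ≥ 1, #{paths with M_4 ≥ j} = #{S_4 ≥ j} + #{S_4 ≥ j+1}.
By reflection, #{M_4 ≥ 4} = #{S_4 ≥ 4} + #{S_4 ≥ 5} = 1 + 0 = 1.
#{M_4 ≥ 5} = #{S_4 ≥ 5} + #{S_4 ≥ 6} = 0 + 0 = 0.
#{M_4 = 4} = 1 - 0 = 1.
P(M_4 = 4) = 1/16 = 1/16

Answer: 1/16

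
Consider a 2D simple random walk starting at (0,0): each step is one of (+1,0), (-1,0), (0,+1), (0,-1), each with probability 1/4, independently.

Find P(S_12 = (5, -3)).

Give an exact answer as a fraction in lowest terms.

Let h be the number of horizontal steps (so 12-h are vertical). To end at (5,-3) need (h+5)/2 right-steps and ((12-h)-3)/2 up-steps.
Sum over h with 5 ≤ h ≤ 9, h ≡ 1 (mod 2), 12-h ≡ 1 (mod 2):
h=5: C(12,5)·C(5,5)·C(7,2) = 792·1·21 = 16632
h=7: C(12,7)·C(7,6)·C(5,1) = 792·7·5 = 27720
h=9: C(12,9)·C(9,7)·C(3,0) = 220·36·1 = 7920
Total favorable: 52272
Total paths: 4^12 = 16777216
P = 52272/16777216 = 3267/1048576

Answer: 3267/1048576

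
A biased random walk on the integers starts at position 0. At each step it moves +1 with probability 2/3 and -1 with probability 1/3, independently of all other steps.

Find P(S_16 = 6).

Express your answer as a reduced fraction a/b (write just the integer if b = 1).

To reach position 6 after 16 steps: need 11 steps of +1 and 5 steps of -1.
Number of such sequences: C(16,11) = 4368
Each has probability (2/3)^11 · (1/3)^5 = 2048/43046721
P = 4368 · 2048/43046721 = 2981888/14348907

Answer: 2981888/14348907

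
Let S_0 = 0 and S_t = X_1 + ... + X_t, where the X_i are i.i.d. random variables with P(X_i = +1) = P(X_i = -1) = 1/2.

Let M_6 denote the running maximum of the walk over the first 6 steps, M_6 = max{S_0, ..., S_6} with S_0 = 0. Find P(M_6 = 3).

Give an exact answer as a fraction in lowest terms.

Answer: 3/32

Derivation:
Let M_6 = max(S_0,...,S_6). Use the reflection principle: for j ≥ 1, #{paths with M_6 ≥ j} = #{S_6 ≥ j} + #{S_6 ≥ j+1}.
By reflection, #{M_6 ≥ 3} = #{S_6 ≥ 3} + #{S_6 ≥ 4} = 7 + 7 = 14.
#{M_6 ≥ 4} = #{S_6 ≥ 4} + #{S_6 ≥ 5} = 7 + 1 = 8.
#{M_6 = 3} = 14 - 8 = 6.
P(M_6 = 3) = 6/64 = 3/32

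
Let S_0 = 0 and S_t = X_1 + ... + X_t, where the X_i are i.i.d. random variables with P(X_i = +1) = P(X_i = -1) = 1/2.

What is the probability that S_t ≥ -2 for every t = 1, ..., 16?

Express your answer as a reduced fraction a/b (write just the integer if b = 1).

Let f(t,s) = #length-t paths at position s with S_1..S_t all ≥ -2.
f(t,s) = f(t-1,s-1) + f(t-1,s+1) for s ≥ -2; f(t,s) = 0 for s < -2.
t=0: f(0,0)=1
t=1: f(1,-1)=1 f(1,1)=1
t=2: f(2,-2)=1 f(2,0)=2 f(2,2)=1
t=3: f(3,-1)=3 f(3,1)=3 f(3,3)=1
t=4: f(4,-2)=3 f(4,0)=6 f(4,2)=4 f(4,4)=1
t=5: f(5,-1)=9 f(5,1)=10 f(5,3)=5 f(5,5)=1
t=6: f(6,-2)=9 f(6,0)=19 f(6,2)=15 f(6,4)=6 f(6,6)=1
t=7: f(7,-1)=28 f(7,1)=34 f(7,3)=21 f(7,5)=7 f(7,7)=1
t=8: f(8,-2)=28 f(8,0)=62 f(8,2)=55 f(8,4)=28 f(8,6)=8 f(8,8)=1
t=9: f(9,-1)=90 f(9,1)=117 f(9,3)=83 f(9,5)=36 f(9,7)=9 f(9,9)=1
t=10: f(10,-2)=90 f(10,0)=207 f(10,2)=200 f(10,4)=119 f(10,6)=45 f(10,8)=10 f(10,10)=1
t=11: f(11,-1)=297 f(11,1)=407 f(11,3)=319 f(11,5)=164 f(11,7)=55 f(11,9)=11 f(11,11)=1
t=12: f(12,-2)=297 f(12,0)=704 f(12,2)=726 f(12,4)=483 f(12,6)=219 f(12,8)=66 f(12,10)=12 f(12,12)=1
t=13: f(13,-1)=1001 f(13,1)=1430 f(13,3)=1209 f(13,5)=702 f(13,7)=285 f(13,9)=78 f(13,11)=13 f(13,13)=1
t=14: f(14,-2)=1001 f(14,0)=2431 f(14,2)=2639 f(14,4)=1911 f(14,6)=987 f(14,8)=363 f(14,10)=91 f(14,12)=14 f(14,14)=1
t=15: f(15,-1)=3432 f(15,1)=5070 f(15,3)=4550 f(15,5)=2898 f(15,7)=1350 f(15,9)=454 f(15,11)=105 f(15,13)=15 f(15,15)=1
t=16: f(16,-2)=3432 f(16,0)=8502 f(16,2)=9620 f(16,4)=7448 f(16,6)=4248 f(16,8)=1804 f(16,10)=559 f(16,12)=120 f(16,14)=16 f(16,16)=1
Σ_s f(16,s) = 35750
P = 35750/65536 = 17875/32768

Answer: 17875/32768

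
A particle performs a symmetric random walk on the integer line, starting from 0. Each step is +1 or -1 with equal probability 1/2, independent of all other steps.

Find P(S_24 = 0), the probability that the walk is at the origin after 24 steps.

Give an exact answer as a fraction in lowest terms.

Answer: 676039/4194304

Derivation:
To return to 0 after 24 steps: need exactly 12 steps of +1 and 12 of -1.
Favorable paths: C(24,12) = 2704156
Total paths: 2^24 = 16777216
P = 2704156/16777216 = 676039/4194304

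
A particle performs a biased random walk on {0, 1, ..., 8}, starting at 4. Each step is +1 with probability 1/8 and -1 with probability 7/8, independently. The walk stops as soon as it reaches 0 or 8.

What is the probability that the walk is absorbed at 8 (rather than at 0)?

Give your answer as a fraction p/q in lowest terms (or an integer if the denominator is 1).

Answer: 1/2402

Derivation:
Biased walk: p = 1/8, q = 7/8, r = q/p = 7
Gambler's ruin: P(hit 8 before 0 | start at 4) = (1 - r^a)/(1 - r^N)
r^4 = 2401; r^8 = 5764801
P = (1 - 2401) / (1 - 5764801) = -2400 / -5764800 = 1/2402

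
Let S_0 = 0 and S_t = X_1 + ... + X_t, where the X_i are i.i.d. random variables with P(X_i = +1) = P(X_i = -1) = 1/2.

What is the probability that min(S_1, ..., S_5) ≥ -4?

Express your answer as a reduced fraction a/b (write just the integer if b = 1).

Answer: 31/32

Derivation:
Let f(t,s) = #length-t paths at position s with S_1..S_t all ≥ -4.
f(t,s) = f(t-1,s-1) + f(t-1,s+1) for s ≥ -4; f(t,s) = 0 for s < -4.
t=0: f(0,0)=1
t=1: f(1,-1)=1 f(1,1)=1
t=2: f(2,-2)=1 f(2,0)=2 f(2,2)=1
t=3: f(3,-3)=1 f(3,-1)=3 f(3,1)=3 f(3,3)=1
t=4: f(4,-4)=1 f(4,-2)=4 f(4,0)=6 f(4,2)=4 f(4,4)=1
t=5: f(5,-3)=5 f(5,-1)=10 f(5,1)=10 f(5,3)=5 f(5,5)=1
Σ_s f(5,s) = 31
P = 31/32 = 31/32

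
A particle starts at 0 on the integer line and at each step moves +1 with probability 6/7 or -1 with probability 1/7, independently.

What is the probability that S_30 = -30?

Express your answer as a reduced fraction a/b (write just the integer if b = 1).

To reach position -30 after 30 steps: need 0 steps of +1 and 30 steps of -1.
Number of such sequences: C(30,0) = 1
Each has probability (6/7)^0 · (1/7)^30 = 1/22539340290692258087863249
P = 1 · 1/22539340290692258087863249 = 1/22539340290692258087863249

Answer: 1/22539340290692258087863249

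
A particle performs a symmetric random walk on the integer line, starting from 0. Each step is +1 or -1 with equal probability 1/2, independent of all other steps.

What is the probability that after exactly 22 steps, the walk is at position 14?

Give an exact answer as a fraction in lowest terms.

To reach position 14 after 22 steps: need 18 steps of +1 and 4 of -1.
Favorable paths: C(22,18) = 7315
Total paths: 2^22 = 4194304
P = 7315/4194304 = 7315/4194304

Answer: 7315/4194304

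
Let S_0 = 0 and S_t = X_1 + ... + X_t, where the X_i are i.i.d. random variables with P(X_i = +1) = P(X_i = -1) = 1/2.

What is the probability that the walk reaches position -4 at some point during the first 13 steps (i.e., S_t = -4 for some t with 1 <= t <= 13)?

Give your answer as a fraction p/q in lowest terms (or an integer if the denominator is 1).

Answer: 1093/4096

Derivation:
Count via complement. Let g(t,s) = #length-t paths at position s with S_1..S_t all ≠ -4.
g(t,s) = g(t-1,s-1) + g(t-1,s+1) for s ≠ -4; g(t,-4) = 0.
t=0: g(0,0)=1
t=1: g(1,-1)=1 g(1,1)=1
t=2: g(2,-2)=1 g(2,0)=2 g(2,2)=1
t=3: g(3,-3)=1 g(3,-1)=3 g(3,1)=3 g(3,3)=1
t=4: g(4,-2)=4 g(4,0)=6 g(4,2)=4 g(4,4)=1
t=5: g(5,-3)=4 g(5,-1)=10 g(5,1)=10 g(5,3)=5 g(5,5)=1
t=6: g(6,-2)=14 g(6,0)=20 g(6,2)=15 g(6,4)=6 g(6,6)=1
t=7: g(7,-3)=14 g(7,-1)=34 g(7,1)=35 g(7,3)=21 g(7,5)=7 g(7,7)=1
t=8: g(8,-2)=48 g(8,0)=69 g(8,2)=56 g(8,4)=28 g(8,6)=8 g(8,8)=1
t=9: g(9,-3)=48 g(9,-1)=117 g(9,1)=125 g(9,3)=84 g(9,5)=36 g(9,7)=9 g(9,9)=1
t=10: g(10,-2)=165 g(10,0)=242 g(10,2)=209 g(10,4)=120 g(10,6)=45 g(10,8)=10 g(10,10)=1
t=11: g(11,-3)=165 g(11,-1)=407 g(11,1)=451 g(11,3)=329 g(11,5)=165 g(11,7)=55 g(11,9)=11 g(11,11)=1
t=12: g(12,-2)=572 g(12,0)=858 g(12,2)=780 g(12,4)=494 g(12,6)=220 g(12,8)=66 g(12,10)=12 g(12,12)=1
t=13: g(13,-3)=572 g(13,-1)=1430 g(13,1)=1638 g(13,3)=1274 g(13,5)=714 g(13,7)=286 g(13,9)=78 g(13,11)=13 g(13,13)=1
Paths never hitting -4: Σ_s g(13,s) = 6006
Paths hitting -4: 2^13 - 6006 = 2186
P = 2186/8192 = 1093/4096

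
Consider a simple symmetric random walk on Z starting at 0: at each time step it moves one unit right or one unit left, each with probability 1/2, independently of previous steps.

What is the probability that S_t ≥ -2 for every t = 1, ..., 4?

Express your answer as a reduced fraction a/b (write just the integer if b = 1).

Answer: 7/8

Derivation:
Let f(t,s) = #length-t paths at position s with S_1..S_t all ≥ -2.
f(t,s) = f(t-1,s-1) + f(t-1,s+1) for s ≥ -2; f(t,s) = 0 for s < -2.
t=0: f(0,0)=1
t=1: f(1,-1)=1 f(1,1)=1
t=2: f(2,-2)=1 f(2,0)=2 f(2,2)=1
t=3: f(3,-1)=3 f(3,1)=3 f(3,3)=1
t=4: f(4,-2)=3 f(4,0)=6 f(4,2)=4 f(4,4)=1
Σ_s f(4,s) = 14
P = 14/16 = 7/8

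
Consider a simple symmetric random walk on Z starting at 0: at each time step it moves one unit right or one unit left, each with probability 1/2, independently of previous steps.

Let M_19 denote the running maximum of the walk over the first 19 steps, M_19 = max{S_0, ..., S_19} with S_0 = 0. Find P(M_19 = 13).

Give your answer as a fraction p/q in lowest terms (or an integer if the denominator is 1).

Let M_19 = max(S_0,...,S_19). Use the reflection principle: for j ≥ 1, #{paths with M_19 ≥ j} = #{S_19 ≥ j} + #{S_19 ≥ j+1}.
By reflection, #{M_19 ≥ 13} = #{S_19 ≥ 13} + #{S_19 ≥ 14} = 1160 + 191 = 1351.
#{M_19 ≥ 14} = #{S_19 ≥ 14} + #{S_19 ≥ 15} = 191 + 191 = 382.
#{M_19 = 13} = 1351 - 382 = 969.
P(M_19 = 13) = 969/524288 = 969/524288

Answer: 969/524288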